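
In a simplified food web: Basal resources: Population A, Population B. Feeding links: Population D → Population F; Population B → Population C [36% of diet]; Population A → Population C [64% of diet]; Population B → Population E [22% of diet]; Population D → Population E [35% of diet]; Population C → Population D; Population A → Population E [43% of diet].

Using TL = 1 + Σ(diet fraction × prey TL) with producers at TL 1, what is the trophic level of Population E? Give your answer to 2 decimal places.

Population C: 1 + (0.36×1 + 0.64×1) = 2
Population D: 1 + 2 = 3
Population E: 1 + (0.35×3 + 0.22×1 + 0.43×1) = 2.7
Population F: 1 + 3 = 4

2.70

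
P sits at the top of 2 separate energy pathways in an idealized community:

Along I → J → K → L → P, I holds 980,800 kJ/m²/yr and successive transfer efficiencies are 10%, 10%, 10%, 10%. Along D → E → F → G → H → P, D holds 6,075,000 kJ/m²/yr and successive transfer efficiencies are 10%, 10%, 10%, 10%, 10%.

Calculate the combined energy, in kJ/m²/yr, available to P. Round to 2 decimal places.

158.83 kJ/m²/yr

Via I: 980800 × 0.1 × 0.1 × 0.1 × 0.1 = 98.08 kJ/m²/yr
Via D: 6075000 × 0.1 × 0.1 × 0.1 × 0.1 × 0.1 = 60.75 kJ/m²/yr
Total at P: 98.08 + 60.75 = 158.83 kJ/m²/yr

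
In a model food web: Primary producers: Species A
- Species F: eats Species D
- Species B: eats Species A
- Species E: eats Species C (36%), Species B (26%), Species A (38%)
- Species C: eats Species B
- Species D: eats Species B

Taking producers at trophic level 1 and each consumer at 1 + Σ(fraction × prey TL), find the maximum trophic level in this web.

Species B: 1 + 1 = 2
Species C: 1 + 2 = 3
Species D: 1 + 2 = 3
Species E: 1 + (0.36×3 + 0.26×2 + 0.38×1) = 2.98
Species F: 1 + 3 = 4

4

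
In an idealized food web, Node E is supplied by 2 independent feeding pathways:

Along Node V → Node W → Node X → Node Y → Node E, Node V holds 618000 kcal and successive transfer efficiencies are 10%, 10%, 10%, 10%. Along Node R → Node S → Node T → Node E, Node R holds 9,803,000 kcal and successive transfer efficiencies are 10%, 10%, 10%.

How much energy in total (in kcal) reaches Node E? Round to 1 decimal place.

Via Node V: 618000 × 0.1 × 0.1 × 0.1 × 0.1 = 61.8 kcal
Via Node R: 9803000 × 0.1 × 0.1 × 0.1 = 9803 kcal
Total at Node E: 61.8 + 9803 = 9864.8 kcal

9864.8 kcal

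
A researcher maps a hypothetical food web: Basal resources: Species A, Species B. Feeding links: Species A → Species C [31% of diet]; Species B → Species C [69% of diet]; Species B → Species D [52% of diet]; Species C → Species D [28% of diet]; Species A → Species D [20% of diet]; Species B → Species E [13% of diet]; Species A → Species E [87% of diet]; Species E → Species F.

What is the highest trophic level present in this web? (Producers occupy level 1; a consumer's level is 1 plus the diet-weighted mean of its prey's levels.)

Species C: 1 + (0.31×1 + 0.69×1) = 2
Species D: 1 + (0.52×1 + 0.28×2 + 0.2×1) = 2.28
Species E: 1 + (0.13×1 + 0.87×1) = 2
Species F: 1 + 2 = 3

3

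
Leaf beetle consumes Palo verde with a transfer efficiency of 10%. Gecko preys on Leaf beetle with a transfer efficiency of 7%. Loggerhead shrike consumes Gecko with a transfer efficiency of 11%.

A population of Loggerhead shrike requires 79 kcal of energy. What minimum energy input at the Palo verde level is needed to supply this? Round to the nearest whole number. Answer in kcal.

Cumulative transfer efficiency: 0.1 × 0.07 × 0.11 = 0.00077
Palo verde energy = 79 / 0.00077 = 102597 kcal

102597 kcal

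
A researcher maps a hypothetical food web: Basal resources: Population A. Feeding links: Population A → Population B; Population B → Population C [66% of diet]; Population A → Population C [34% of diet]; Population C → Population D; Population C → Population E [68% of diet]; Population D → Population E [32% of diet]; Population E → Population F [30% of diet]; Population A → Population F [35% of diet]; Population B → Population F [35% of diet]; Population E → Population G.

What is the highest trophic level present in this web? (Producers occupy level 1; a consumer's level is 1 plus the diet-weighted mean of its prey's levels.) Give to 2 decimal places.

4.98

Population B: 1 + 1 = 2
Population C: 1 + (0.66×2 + 0.34×1) = 2.66
Population D: 1 + 2.66 = 3.66
Population E: 1 + (0.68×2.66 + 0.32×3.66) = 3.98
Population F: 1 + (0.3×3.98 + 0.35×1 + 0.35×2) = 3.244
Population G: 1 + 3.98 = 4.98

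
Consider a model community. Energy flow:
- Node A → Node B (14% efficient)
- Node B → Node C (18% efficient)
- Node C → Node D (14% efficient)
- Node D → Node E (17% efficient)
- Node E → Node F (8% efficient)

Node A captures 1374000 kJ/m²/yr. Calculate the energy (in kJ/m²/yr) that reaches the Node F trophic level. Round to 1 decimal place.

Node B: 1374000 × 0.14 = 192360 kJ/m²/yr
Node C: 192360 × 0.18 = 34624.8 kJ/m²/yr
Node D: 34624.8 × 0.14 = 4847.472 kJ/m²/yr
Node E: 4847.472 × 0.17 = 824.07024 kJ/m²/yr
Node F: 824.07024 × 0.08 = 65.9256192 kJ/m²/yr

65.9 kJ/m²/yr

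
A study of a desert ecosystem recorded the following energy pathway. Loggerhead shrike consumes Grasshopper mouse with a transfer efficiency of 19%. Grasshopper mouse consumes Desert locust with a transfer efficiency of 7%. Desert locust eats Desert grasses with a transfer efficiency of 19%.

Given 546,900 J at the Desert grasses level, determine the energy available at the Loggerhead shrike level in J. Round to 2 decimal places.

Desert locust: 546900 × 0.19 = 103911 J
Grasshopper mouse: 103911 × 0.07 = 7273.77 J
Loggerhead shrike: 7273.77 × 0.19 = 1382.0163 J

1382.02 J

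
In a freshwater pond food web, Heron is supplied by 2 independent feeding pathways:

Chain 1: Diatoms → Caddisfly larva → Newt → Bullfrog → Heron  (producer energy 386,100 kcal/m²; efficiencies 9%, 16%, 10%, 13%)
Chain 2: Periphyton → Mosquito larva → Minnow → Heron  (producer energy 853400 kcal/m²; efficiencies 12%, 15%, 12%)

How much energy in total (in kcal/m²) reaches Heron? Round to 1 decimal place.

1915.6 kcal/m²

Chain 1: 386100 × 0.09 × 0.16 × 0.1 × 0.13 = 72.27792 kcal/m²
Chain 2: 853400 × 0.12 × 0.15 × 0.12 = 1843.344 kcal/m²
Total at Heron: 72.27792 + 1843.344 = 1915.62192 kcal/m²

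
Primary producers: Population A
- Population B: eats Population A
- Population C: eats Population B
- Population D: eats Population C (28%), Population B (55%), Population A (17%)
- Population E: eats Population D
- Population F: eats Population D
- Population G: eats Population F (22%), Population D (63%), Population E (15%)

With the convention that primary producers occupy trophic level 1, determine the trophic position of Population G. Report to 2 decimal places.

4.48

Population B: 1 + 1 = 2
Population C: 1 + 2 = 3
Population D: 1 + (0.28×3 + 0.55×2 + 0.17×1) = 3.11
Population E: 1 + 3.11 = 4.11
Population F: 1 + 3.11 = 4.11
Population G: 1 + (0.22×4.11 + 0.63×3.11 + 0.15×4.11) = 4.48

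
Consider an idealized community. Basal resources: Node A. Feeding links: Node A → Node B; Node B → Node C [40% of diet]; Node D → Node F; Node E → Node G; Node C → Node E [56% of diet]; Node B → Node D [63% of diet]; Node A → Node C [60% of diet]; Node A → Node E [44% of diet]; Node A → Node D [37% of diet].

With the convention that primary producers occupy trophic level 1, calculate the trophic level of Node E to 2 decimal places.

Node B: 1 + 1 = 2
Node C: 1 + (0.4×2 + 0.6×1) = 2.4
Node D: 1 + (0.63×2 + 0.37×1) = 2.63
Node E: 1 + (0.44×1 + 0.56×2.4) = 2.784
Node F: 1 + 2.63 = 3.63
Node G: 1 + 2.784 = 3.784

2.78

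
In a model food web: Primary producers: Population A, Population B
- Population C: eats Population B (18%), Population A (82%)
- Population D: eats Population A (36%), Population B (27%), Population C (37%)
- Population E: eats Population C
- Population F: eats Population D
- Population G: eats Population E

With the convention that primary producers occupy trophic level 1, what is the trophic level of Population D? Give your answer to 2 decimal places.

2.37

Population C: 1 + (0.18×1 + 0.82×1) = 2
Population D: 1 + (0.36×1 + 0.27×1 + 0.37×2) = 2.37
Population E: 1 + 2 = 3
Population F: 1 + 2.37 = 3.37
Population G: 1 + 3 = 4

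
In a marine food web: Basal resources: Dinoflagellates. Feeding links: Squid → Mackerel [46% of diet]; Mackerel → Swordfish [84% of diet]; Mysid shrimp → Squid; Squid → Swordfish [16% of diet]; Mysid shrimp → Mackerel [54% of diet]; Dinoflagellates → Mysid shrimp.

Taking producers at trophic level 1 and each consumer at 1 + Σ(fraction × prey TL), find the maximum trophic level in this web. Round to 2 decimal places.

4.39

Mysid shrimp: 1 + 1 = 2
Squid: 1 + 2 = 3
Mackerel: 1 + (0.54×2 + 0.46×3) = 3.46
Swordfish: 1 + (0.84×3.46 + 0.16×3) = 4.3864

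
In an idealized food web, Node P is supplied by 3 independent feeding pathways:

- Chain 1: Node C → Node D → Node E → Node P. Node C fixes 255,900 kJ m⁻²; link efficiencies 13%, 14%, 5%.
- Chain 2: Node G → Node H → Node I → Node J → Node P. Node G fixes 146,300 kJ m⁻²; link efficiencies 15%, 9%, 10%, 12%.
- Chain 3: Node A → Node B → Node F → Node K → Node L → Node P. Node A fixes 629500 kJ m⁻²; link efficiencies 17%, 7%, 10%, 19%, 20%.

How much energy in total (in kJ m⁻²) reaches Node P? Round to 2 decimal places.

Chain 1: 255900 × 0.13 × 0.14 × 0.05 = 232.869 kJ m⁻²
Chain 2: 146300 × 0.15 × 0.09 × 0.1 × 0.12 = 23.7006 kJ m⁻²
Chain 3: 629500 × 0.17 × 0.07 × 0.1 × 0.19 × 0.2 = 28.46599 kJ m⁻²
Total at Node P: 232.869 + 23.7006 + 28.46599 = 285.03559 kJ m⁻²

285.04 kJ m⁻²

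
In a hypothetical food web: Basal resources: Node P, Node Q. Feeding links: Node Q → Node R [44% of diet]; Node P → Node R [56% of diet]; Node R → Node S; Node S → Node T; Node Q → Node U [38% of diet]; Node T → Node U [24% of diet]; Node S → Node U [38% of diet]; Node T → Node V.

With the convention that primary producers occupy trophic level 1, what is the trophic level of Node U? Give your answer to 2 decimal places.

3.48

Node R: 1 + (0.44×1 + 0.56×1) = 2
Node S: 1 + 2 = 3
Node T: 1 + 3 = 4
Node U: 1 + (0.38×1 + 0.24×4 + 0.38×3) = 3.48
Node V: 1 + 4 = 5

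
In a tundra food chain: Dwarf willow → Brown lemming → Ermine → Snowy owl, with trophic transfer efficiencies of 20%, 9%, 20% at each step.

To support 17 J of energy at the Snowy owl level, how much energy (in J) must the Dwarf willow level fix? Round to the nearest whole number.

Cumulative transfer efficiency: 0.2 × 0.09 × 0.2 = 0.0036
Dwarf willow energy = 17 / 0.0036 = 4722 J

4722 J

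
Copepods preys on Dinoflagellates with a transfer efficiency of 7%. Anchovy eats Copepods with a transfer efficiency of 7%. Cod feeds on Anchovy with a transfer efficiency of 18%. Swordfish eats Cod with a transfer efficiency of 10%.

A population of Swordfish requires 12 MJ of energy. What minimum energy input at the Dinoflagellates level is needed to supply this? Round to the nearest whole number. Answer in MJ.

136054 MJ

Cumulative transfer efficiency: 0.07 × 0.07 × 0.18 × 0.1 = 0.0000882
Dinoflagellates energy = 12 / 0.0000882 = 136054 MJ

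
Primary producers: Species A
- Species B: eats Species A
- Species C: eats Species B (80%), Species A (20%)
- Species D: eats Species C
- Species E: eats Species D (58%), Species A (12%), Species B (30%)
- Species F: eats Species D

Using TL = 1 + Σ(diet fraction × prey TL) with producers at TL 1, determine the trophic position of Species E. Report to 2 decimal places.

Species B: 1 + 1 = 2
Species C: 1 + (0.8×2 + 0.2×1) = 2.8
Species D: 1 + 2.8 = 3.8
Species E: 1 + (0.58×3.8 + 0.12×1 + 0.3×2) = 3.924
Species F: 1 + 3.8 = 4.8

3.92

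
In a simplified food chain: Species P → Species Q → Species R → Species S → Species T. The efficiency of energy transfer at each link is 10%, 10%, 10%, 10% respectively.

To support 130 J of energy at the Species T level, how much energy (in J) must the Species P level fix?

Cumulative transfer efficiency: 0.1 × 0.1 × 0.1 × 0.1 = 0.0001
Species P energy = 130 / 0.0001 = 1300000 J

1300000 J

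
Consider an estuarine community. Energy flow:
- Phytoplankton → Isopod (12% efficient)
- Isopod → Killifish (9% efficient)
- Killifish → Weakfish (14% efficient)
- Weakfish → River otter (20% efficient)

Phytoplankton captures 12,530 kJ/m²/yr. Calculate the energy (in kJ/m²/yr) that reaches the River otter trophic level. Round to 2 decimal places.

3.79 kJ/m²/yr

Isopod: 12530 × 0.12 = 1503.6 kJ/m²/yr
Killifish: 1503.6 × 0.09 = 135.324 kJ/m²/yr
Weakfish: 135.324 × 0.14 = 18.94536 kJ/m²/yr
River otter: 18.94536 × 0.2 = 3.789072 kJ/m²/yr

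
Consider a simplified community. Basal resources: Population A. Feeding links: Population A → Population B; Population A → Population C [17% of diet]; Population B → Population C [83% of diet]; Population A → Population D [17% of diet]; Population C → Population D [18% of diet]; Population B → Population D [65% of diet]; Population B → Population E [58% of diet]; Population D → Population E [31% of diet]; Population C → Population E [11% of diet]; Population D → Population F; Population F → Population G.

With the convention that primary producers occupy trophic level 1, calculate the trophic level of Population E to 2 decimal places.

3.39

Population B: 1 + 1 = 2
Population C: 1 + (0.17×1 + 0.83×2) = 2.83
Population D: 1 + (0.17×1 + 0.18×2.83 + 0.65×2) = 2.9794
Population E: 1 + (0.58×2 + 0.31×2.9794 + 0.11×2.83) = 3.394914
Population F: 1 + 2.9794 = 3.9794
Population G: 1 + 3.9794 = 4.9794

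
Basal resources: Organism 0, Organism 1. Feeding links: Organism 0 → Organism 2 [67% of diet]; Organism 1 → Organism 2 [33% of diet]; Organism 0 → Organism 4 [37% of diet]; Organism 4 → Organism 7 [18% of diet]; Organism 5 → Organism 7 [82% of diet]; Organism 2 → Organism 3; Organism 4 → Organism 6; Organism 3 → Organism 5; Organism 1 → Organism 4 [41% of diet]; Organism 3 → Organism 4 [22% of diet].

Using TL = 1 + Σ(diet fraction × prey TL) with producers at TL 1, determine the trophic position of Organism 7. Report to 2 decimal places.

Organism 2: 1 + (0.33×1 + 0.67×1) = 2
Organism 3: 1 + 2 = 3
Organism 4: 1 + (0.22×3 + 0.37×1 + 0.41×1) = 2.44
Organism 5: 1 + 3 = 4
Organism 6: 1 + 2.44 = 3.44
Organism 7: 1 + (0.18×2.44 + 0.82×4) = 4.7192

4.72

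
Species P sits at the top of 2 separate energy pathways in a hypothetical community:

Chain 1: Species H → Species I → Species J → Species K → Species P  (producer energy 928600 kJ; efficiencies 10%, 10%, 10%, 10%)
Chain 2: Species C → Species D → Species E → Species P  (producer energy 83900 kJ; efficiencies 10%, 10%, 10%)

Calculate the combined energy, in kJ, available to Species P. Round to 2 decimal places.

Chain 1: 928600 × 0.1 × 0.1 × 0.1 × 0.1 = 92.86 kJ
Chain 2: 83900 × 0.1 × 0.1 × 0.1 = 83.9 kJ
Total at Species P: 92.86 + 83.9 = 176.76 kJ

176.76 kJ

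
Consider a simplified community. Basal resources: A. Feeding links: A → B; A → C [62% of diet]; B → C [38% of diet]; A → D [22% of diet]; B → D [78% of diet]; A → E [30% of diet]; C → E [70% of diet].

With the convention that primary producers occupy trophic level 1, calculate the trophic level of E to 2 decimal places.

B: 1 + 1 = 2
C: 1 + (0.62×1 + 0.38×2) = 2.38
D: 1 + (0.22×1 + 0.78×2) = 2.78
E: 1 + (0.3×1 + 0.7×2.38) = 2.966

2.97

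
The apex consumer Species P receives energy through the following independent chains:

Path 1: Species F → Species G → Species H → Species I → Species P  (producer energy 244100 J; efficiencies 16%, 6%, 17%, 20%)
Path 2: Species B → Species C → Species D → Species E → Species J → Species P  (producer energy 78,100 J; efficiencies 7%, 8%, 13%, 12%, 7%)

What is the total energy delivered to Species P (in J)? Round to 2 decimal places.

Path 1: 244100 × 0.16 × 0.06 × 0.17 × 0.2 = 79.67424 J
Path 2: 78100 × 0.07 × 0.08 × 0.13 × 0.12 × 0.07 = 0.47759712 J
Total at Species P: 79.67424 + 0.47759712 = 80.15183712 J

80.15 J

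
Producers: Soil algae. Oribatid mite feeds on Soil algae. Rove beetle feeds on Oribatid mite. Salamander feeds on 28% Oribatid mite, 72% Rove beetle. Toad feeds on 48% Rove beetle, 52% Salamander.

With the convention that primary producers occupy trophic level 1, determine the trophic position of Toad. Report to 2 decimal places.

Oribatid mite: 1 + 1 = 2
Rove beetle: 1 + 2 = 3
Salamander: 1 + (0.28×2 + 0.72×3) = 3.72
Toad: 1 + (0.48×3 + 0.52×3.72) = 4.3744

4.37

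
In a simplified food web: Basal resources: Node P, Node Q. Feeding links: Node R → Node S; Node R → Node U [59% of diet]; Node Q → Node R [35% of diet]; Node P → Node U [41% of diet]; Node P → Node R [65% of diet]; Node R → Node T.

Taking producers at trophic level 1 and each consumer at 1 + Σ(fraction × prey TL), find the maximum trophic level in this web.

Node R: 1 + (0.35×1 + 0.65×1) = 2
Node S: 1 + 2 = 3
Node T: 1 + 2 = 3
Node U: 1 + (0.59×2 + 0.41×1) = 2.59

3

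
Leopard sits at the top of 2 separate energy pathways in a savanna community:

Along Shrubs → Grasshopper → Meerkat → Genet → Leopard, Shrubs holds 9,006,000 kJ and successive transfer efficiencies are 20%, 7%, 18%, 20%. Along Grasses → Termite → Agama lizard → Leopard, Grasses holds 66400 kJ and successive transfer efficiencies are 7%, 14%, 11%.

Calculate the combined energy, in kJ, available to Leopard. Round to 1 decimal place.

4610.6 kJ

Via Shrubs: 9006000 × 0.2 × 0.07 × 0.18 × 0.2 = 4539.024 kJ
Via Grasses: 66400 × 0.07 × 0.14 × 0.11 = 71.5792 kJ
Total at Leopard: 4539.024 + 71.5792 = 4610.6032 kJ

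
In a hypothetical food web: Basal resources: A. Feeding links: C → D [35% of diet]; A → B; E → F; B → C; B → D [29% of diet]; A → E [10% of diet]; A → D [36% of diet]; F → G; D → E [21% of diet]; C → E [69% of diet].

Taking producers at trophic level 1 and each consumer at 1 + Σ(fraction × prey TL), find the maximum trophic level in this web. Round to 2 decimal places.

5.80

B: 1 + 1 = 2
C: 1 + 2 = 3
D: 1 + (0.29×2 + 0.36×1 + 0.35×3) = 2.99
E: 1 + (0.21×2.99 + 0.1×1 + 0.69×3) = 3.7979
F: 1 + 3.7979 = 4.7979
G: 1 + 4.7979 = 5.7979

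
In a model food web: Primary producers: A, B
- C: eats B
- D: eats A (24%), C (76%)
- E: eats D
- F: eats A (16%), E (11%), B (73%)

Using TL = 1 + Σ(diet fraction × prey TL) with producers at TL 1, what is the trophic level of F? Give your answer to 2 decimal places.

C: 1 + 1 = 2
D: 1 + (0.24×1 + 0.76×2) = 2.76
E: 1 + 2.76 = 3.76
F: 1 + (0.16×1 + 0.11×3.76 + 0.73×1) = 2.3036

2.30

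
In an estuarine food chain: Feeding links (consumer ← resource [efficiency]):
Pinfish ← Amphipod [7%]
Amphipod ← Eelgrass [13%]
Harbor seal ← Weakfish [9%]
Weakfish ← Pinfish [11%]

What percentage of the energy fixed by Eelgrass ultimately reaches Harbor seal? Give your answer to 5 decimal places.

0.00901%

Product of link efficiencies: 0.13 × 0.07 × 0.11 × 0.09 = 0.00009009
As a percentage: 0.00009009 × 100 = 0.00901%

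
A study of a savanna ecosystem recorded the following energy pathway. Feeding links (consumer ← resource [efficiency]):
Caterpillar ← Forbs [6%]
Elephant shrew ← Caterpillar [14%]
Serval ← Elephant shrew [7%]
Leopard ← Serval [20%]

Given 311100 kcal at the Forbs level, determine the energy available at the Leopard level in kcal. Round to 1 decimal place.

36.6 kcal

Caterpillar: 311100 × 0.06 = 18666 kcal
Elephant shrew: 18666 × 0.14 = 2613.24 kcal
Serval: 2613.24 × 0.07 = 182.9268 kcal
Leopard: 182.9268 × 0.2 = 36.58536 kcal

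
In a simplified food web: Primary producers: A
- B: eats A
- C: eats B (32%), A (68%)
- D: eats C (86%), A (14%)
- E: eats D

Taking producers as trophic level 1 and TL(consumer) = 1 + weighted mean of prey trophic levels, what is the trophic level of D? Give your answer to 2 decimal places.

B: 1 + 1 = 2
C: 1 + (0.32×2 + 0.68×1) = 2.32
D: 1 + (0.86×2.32 + 0.14×1) = 3.1352
E: 1 + 3.1352 = 4.1352

3.14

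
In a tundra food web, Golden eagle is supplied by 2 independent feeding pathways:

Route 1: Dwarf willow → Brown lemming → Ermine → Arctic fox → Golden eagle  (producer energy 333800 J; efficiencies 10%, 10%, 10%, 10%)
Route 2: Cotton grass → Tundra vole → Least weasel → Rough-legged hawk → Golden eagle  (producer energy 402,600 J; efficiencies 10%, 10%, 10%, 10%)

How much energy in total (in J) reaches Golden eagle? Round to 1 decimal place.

73.6 J

Route 1: 333800 × 0.1 × 0.1 × 0.1 × 0.1 = 33.38 J
Route 2: 402600 × 0.1 × 0.1 × 0.1 × 0.1 = 40.26 J
Total at Golden eagle: 33.38 + 40.26 = 73.64 J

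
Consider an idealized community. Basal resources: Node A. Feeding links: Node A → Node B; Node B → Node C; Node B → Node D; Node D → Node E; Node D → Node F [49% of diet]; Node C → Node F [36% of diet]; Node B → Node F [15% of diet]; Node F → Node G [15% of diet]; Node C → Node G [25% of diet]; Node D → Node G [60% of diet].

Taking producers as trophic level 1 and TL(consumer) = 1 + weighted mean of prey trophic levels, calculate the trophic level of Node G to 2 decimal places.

4.13

Node B: 1 + 1 = 2
Node C: 1 + 2 = 3
Node D: 1 + 2 = 3
Node E: 1 + 3 = 4
Node F: 1 + (0.49×3 + 0.36×3 + 0.15×2) = 3.85
Node G: 1 + (0.15×3.85 + 0.25×3 + 0.6×3) = 4.1275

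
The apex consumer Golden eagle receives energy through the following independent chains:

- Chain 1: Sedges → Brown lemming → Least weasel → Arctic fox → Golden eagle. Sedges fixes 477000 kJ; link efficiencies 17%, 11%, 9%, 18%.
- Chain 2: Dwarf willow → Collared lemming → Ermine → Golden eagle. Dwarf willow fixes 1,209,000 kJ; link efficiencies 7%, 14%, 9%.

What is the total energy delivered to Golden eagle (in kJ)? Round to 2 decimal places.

Chain 1: 477000 × 0.17 × 0.11 × 0.09 × 0.18 = 144.50238 kJ
Chain 2: 1209000 × 0.07 × 0.14 × 0.09 = 1066.338 kJ
Total at Golden eagle: 144.50238 + 1066.338 = 1210.84038 kJ

1210.84 kJ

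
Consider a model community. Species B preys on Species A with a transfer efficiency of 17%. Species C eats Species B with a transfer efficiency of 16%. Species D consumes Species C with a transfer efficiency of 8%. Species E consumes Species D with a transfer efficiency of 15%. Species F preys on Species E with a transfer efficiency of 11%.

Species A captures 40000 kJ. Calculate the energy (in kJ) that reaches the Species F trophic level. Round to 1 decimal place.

1.4 kJ

Species B: 40000 × 0.17 = 6800 kJ
Species C: 6800 × 0.16 = 1088 kJ
Species D: 1088 × 0.08 = 87.04 kJ
Species E: 87.04 × 0.15 = 13.056 kJ
Species F: 13.056 × 0.11 = 1.43616 kJ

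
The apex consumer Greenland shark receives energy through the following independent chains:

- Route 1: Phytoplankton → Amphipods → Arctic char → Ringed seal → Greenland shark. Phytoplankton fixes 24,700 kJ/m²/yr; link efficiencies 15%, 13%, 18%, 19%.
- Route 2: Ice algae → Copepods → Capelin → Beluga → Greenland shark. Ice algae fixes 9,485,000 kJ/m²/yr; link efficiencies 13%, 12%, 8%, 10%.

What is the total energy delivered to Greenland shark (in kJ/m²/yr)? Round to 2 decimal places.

1200.20 kJ/m²/yr

Route 1: 24700 × 0.15 × 0.13 × 0.18 × 0.19 = 16.47243 kJ/m²/yr
Route 2: 9485000 × 0.13 × 0.12 × 0.08 × 0.1 = 1183.728 kJ/m²/yr
Total at Greenland shark: 16.47243 + 1183.728 = 1200.20043 kJ/m²/yr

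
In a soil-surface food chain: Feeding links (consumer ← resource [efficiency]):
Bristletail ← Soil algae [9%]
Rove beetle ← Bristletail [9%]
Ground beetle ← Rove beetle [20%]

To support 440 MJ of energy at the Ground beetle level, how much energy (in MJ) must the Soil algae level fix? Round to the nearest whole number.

271605 MJ

Cumulative transfer efficiency: 0.09 × 0.09 × 0.2 = 0.00162
Soil algae energy = 440 / 0.00162 = 271605 MJ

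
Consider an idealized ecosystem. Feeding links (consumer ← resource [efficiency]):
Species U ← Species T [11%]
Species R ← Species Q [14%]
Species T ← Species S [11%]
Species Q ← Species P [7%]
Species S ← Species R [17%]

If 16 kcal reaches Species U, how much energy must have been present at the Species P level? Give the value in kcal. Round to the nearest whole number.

793706 kcal

Cumulative transfer efficiency: 0.07 × 0.14 × 0.17 × 0.11 × 0.11 = 0.0000201586
Species P energy = 16 / 0.0000201586 = 793706 kcal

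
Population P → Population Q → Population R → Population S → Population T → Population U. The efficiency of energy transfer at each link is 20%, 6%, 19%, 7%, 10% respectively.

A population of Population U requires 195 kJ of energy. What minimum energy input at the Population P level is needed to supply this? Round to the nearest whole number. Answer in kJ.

Cumulative transfer efficiency: 0.2 × 0.06 × 0.19 × 0.07 × 0.1 = 0.00001596
Population P energy = 195 / 0.00001596 = 12218045 kJ

12218045 kJ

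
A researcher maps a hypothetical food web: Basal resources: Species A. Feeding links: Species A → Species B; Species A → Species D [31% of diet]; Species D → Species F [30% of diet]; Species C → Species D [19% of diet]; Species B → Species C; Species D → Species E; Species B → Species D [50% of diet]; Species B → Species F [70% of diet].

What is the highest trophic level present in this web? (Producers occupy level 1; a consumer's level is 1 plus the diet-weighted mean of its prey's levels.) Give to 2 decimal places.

Species B: 1 + 1 = 2
Species C: 1 + 2 = 3
Species D: 1 + (0.5×2 + 0.19×3 + 0.31×1) = 2.88
Species E: 1 + 2.88 = 3.88
Species F: 1 + (0.3×2.88 + 0.7×2) = 3.264

3.88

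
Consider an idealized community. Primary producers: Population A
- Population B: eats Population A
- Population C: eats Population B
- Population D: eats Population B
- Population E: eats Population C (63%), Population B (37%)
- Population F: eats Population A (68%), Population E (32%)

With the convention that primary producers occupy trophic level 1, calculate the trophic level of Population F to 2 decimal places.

2.84

Population B: 1 + 1 = 2
Population C: 1 + 2 = 3
Population D: 1 + 2 = 3
Population E: 1 + (0.63×3 + 0.37×2) = 3.63
Population F: 1 + (0.68×1 + 0.32×3.63) = 2.8416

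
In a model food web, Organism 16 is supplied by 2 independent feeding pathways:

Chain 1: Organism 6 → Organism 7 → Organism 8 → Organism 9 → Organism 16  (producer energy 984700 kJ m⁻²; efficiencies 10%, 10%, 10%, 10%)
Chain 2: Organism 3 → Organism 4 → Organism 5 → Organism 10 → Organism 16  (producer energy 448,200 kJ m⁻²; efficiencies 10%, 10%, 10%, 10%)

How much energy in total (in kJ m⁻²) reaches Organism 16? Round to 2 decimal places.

Chain 1: 984700 × 0.1 × 0.1 × 0.1 × 0.1 = 98.47 kJ m⁻²
Chain 2: 448200 × 0.1 × 0.1 × 0.1 × 0.1 = 44.82 kJ m⁻²
Total at Organism 16: 98.47 + 44.82 = 143.29 kJ m⁻²

143.29 kJ m⁻²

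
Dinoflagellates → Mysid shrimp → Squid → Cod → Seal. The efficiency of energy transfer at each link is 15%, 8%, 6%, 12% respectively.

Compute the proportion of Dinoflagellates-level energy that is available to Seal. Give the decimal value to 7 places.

0.0000864

Product of link efficiencies: 0.15 × 0.08 × 0.06 × 0.12 = 0.0000864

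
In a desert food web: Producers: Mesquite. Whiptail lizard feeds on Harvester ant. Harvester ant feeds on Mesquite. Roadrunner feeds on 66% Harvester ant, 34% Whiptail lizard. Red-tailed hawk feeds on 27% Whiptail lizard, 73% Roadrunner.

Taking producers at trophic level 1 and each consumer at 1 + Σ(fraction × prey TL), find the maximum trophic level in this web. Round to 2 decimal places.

4.25

Harvester ant: 1 + 1 = 2
Whiptail lizard: 1 + 2 = 3
Roadrunner: 1 + (0.66×2 + 0.34×3) = 3.34
Red-tailed hawk: 1 + (0.27×3 + 0.73×3.34) = 4.2482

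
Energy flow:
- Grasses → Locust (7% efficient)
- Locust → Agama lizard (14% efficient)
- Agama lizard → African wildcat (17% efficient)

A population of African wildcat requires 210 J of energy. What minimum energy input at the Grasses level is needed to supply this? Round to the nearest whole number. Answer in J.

Cumulative transfer efficiency: 0.07 × 0.14 × 0.17 = 0.001666
Grasses energy = 210 / 0.001666 = 126050 J

126050 J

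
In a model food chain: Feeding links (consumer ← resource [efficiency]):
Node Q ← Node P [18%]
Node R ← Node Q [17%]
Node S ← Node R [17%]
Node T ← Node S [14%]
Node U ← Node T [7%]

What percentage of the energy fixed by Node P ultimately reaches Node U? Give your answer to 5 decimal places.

0.00510%

Product of link efficiencies: 0.18 × 0.17 × 0.17 × 0.14 × 0.07 = 0.0000509796
As a percentage: 0.0000509796 × 100 = 0.00510%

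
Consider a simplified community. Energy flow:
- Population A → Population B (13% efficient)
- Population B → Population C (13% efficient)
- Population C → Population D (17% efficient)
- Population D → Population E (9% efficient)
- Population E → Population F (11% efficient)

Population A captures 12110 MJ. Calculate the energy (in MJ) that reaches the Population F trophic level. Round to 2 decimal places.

0.34 MJ

Population B: 12110 × 0.13 = 1574.3 MJ
Population C: 1574.3 × 0.13 = 204.659 MJ
Population D: 204.659 × 0.17 = 34.79203 MJ
Population E: 34.79203 × 0.09 = 3.1312827 MJ
Population F: 3.1312827 × 0.11 = 0.344441097 MJ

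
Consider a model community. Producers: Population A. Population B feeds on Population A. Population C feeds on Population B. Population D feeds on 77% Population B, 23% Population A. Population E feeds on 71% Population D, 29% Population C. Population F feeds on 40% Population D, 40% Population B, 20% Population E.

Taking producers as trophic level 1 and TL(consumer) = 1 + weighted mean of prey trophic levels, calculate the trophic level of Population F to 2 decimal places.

3.68

Population B: 1 + 1 = 2
Population C: 1 + 2 = 3
Population D: 1 + (0.77×2 + 0.23×1) = 2.77
Population E: 1 + (0.71×2.77 + 0.29×3) = 3.8367
Population F: 1 + (0.4×2.77 + 0.4×2 + 0.2×3.8367) = 3.67534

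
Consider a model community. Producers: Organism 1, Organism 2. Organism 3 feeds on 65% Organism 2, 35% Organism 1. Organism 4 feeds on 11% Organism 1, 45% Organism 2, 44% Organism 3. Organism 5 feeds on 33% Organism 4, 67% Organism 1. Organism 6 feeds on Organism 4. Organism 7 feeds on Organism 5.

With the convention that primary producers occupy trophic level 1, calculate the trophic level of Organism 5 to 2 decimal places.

2.48

Organism 3: 1 + (0.65×1 + 0.35×1) = 2
Organism 4: 1 + (0.11×1 + 0.45×1 + 0.44×2) = 2.44
Organism 5: 1 + (0.33×2.44 + 0.67×1) = 2.4752
Organism 6: 1 + 2.44 = 3.44
Organism 7: 1 + 2.4752 = 3.4752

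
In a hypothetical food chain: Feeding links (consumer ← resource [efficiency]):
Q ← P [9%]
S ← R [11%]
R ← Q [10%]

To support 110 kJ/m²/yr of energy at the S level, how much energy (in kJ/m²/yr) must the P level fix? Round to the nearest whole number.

111111 kJ/m²/yr

Cumulative transfer efficiency: 0.09 × 0.1 × 0.11 = 0.00099
P energy = 110 / 0.00099 = 111111 kJ/m²/yr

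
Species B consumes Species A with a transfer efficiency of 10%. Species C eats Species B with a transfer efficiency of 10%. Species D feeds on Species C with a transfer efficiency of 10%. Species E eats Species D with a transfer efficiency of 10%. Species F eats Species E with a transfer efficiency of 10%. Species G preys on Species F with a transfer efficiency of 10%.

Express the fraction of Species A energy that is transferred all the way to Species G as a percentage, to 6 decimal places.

0.000100%

Product of link efficiencies: 0.1 × 0.1 × 0.1 × 0.1 × 0.1 × 0.1 = 0.000001
As a percentage: 0.000001 × 100 = 0.000100%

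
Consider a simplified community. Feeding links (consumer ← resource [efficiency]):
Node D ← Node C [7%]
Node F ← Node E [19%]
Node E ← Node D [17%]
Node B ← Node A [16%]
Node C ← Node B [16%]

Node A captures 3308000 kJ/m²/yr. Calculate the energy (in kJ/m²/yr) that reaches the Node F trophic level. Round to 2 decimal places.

Node B: 3308000 × 0.16 = 529280 kJ/m²/yr
Node C: 529280 × 0.16 = 84684.8 kJ/m²/yr
Node D: 84684.8 × 0.07 = 5927.936 kJ/m²/yr
Node E: 5927.936 × 0.17 = 1007.74912 kJ/m²/yr
Node F: 1007.74912 × 0.19 = 191.4723328 kJ/m²/yr

191.47 kJ/m²/yr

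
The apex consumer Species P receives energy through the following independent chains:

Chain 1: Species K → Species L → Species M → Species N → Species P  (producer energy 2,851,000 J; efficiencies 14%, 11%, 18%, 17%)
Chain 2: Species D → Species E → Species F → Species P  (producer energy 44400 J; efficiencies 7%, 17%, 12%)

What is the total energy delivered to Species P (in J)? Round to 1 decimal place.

Chain 1: 2851000 × 0.14 × 0.11 × 0.18 × 0.17 = 1343.50524 J
Chain 2: 44400 × 0.07 × 0.17 × 0.12 = 63.4032 J
Total at Species P: 1343.50524 + 63.4032 = 1406.90844 J

1406.9 J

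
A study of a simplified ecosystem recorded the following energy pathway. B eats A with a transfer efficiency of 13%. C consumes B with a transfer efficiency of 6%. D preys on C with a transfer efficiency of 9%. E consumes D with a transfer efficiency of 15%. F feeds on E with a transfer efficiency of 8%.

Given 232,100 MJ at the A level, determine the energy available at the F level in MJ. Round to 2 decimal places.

B: 232100 × 0.13 = 30173 MJ
C: 30173 × 0.06 = 1810.38 MJ
D: 1810.38 × 0.09 = 162.9342 MJ
E: 162.9342 × 0.15 = 24.44013 MJ
F: 24.44013 × 0.08 = 1.9552104 MJ

1.96 MJ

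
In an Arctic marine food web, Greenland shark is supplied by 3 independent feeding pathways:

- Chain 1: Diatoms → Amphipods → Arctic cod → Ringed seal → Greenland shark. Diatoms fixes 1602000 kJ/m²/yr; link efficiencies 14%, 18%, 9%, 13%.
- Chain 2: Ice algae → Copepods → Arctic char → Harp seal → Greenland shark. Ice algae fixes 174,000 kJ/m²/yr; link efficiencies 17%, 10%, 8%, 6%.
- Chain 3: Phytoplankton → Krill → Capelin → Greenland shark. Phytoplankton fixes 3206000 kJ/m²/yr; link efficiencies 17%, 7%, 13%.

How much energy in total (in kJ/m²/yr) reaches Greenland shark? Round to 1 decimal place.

Chain 1: 1602000 × 0.14 × 0.18 × 0.09 × 0.13 = 472.33368 kJ/m²/yr
Chain 2: 174000 × 0.17 × 0.1 × 0.08 × 0.06 = 14.1984 kJ/m²/yr
Chain 3: 3206000 × 0.17 × 0.07 × 0.13 = 4959.682 kJ/m²/yr
Total at Greenland shark: 472.33368 + 14.1984 + 4959.682 = 5446.21408 kJ/m²/yr

5446.2 kJ/m²/yr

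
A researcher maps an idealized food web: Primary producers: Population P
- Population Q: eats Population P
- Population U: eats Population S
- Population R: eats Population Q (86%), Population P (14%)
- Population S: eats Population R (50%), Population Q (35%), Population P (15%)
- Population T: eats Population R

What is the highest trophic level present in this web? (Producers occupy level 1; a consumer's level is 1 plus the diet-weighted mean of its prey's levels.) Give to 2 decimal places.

4.28

Population Q: 1 + 1 = 2
Population R: 1 + (0.86×2 + 0.14×1) = 2.86
Population S: 1 + (0.5×2.86 + 0.35×2 + 0.15×1) = 3.28
Population T: 1 + 2.86 = 3.86
Population U: 1 + 3.28 = 4.28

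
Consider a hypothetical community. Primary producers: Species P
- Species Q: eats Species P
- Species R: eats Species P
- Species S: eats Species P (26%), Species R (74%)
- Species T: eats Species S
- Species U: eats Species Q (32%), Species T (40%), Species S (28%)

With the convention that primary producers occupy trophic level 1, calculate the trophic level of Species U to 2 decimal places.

3.90

Species Q: 1 + 1 = 2
Species R: 1 + 1 = 2
Species S: 1 + (0.26×1 + 0.74×2) = 2.74
Species T: 1 + 2.74 = 3.74
Species U: 1 + (0.32×2 + 0.4×3.74 + 0.28×2.74) = 3.9032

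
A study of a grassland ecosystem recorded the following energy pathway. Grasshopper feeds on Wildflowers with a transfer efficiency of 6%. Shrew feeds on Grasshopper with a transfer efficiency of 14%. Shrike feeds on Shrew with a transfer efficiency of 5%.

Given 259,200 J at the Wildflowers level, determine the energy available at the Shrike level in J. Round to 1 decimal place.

108.9 J

Grasshopper: 259200 × 0.06 = 15552 J
Shrew: 15552 × 0.14 = 2177.28 J
Shrike: 2177.28 × 0.05 = 108.864 J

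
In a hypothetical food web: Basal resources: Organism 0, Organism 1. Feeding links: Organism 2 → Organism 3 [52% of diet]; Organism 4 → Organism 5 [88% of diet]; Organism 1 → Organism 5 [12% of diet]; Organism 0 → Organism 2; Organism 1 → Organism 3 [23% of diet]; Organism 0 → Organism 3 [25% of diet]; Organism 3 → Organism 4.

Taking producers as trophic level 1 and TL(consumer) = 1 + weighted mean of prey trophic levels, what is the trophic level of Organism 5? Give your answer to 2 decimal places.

Organism 2: 1 + 1 = 2
Organism 3: 1 + (0.23×1 + 0.25×1 + 0.52×2) = 2.52
Organism 4: 1 + 2.52 = 3.52
Organism 5: 1 + (0.12×1 + 0.88×3.52) = 4.2176

4.22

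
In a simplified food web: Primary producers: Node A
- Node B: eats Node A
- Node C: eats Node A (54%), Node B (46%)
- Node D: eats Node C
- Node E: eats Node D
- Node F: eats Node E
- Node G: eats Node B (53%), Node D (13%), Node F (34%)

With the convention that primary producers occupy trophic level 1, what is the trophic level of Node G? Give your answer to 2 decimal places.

Node B: 1 + 1 = 2
Node C: 1 + (0.54×1 + 0.46×2) = 2.46
Node D: 1 + 2.46 = 3.46
Node E: 1 + 3.46 = 4.46
Node F: 1 + 4.46 = 5.46
Node G: 1 + (0.53×2 + 0.13×3.46 + 0.34×5.46) = 4.3662

4.37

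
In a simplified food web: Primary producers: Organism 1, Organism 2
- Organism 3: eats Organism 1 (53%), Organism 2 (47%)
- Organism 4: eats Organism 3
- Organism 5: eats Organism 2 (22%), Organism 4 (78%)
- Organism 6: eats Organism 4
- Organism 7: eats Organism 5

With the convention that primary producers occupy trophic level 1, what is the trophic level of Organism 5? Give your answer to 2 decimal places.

3.56

Organism 3: 1 + (0.53×1 + 0.47×1) = 2
Organism 4: 1 + 2 = 3
Organism 5: 1 + (0.22×1 + 0.78×3) = 3.56
Organism 6: 1 + 3 = 4
Organism 7: 1 + 3.56 = 4.56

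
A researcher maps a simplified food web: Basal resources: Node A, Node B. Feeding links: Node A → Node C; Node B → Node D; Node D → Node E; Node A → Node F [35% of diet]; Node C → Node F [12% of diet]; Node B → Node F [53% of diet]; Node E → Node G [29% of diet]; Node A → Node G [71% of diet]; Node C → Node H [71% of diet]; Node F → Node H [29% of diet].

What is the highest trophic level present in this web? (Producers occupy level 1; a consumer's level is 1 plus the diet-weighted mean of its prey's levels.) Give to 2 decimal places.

Node C: 1 + 1 = 2
Node D: 1 + 1 = 2
Node E: 1 + 2 = 3
Node F: 1 + (0.35×1 + 0.12×2 + 0.53×1) = 2.12
Node G: 1 + (0.29×3 + 0.71×1) = 2.58
Node H: 1 + (0.71×2 + 0.29×2.12) = 3.0348

3.03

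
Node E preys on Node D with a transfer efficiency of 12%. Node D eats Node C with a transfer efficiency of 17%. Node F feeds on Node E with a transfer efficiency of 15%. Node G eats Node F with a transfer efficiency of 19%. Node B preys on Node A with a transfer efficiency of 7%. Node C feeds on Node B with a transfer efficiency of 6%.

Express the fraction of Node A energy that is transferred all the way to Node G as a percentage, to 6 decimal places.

0.000244%

Product of link efficiencies: 0.07 × 0.06 × 0.17 × 0.12 × 0.15 × 0.19 = 0.00000244188
As a percentage: 0.00000244188 × 100 = 0.000244%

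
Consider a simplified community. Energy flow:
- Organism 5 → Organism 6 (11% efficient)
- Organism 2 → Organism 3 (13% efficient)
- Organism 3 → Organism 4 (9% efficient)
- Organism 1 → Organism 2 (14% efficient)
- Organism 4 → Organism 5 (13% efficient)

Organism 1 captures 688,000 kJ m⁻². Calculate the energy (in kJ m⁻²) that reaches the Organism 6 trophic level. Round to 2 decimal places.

Organism 2: 688000 × 0.14 = 96320 kJ m⁻²
Organism 3: 96320 × 0.13 = 12521.6 kJ m⁻²
Organism 4: 12521.6 × 0.09 = 1126.944 kJ m⁻²
Organism 5: 1126.944 × 0.13 = 146.50272 kJ m⁻²
Organism 6: 146.50272 × 0.11 = 16.1152992 kJ m⁻²

16.12 kJ m⁻²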